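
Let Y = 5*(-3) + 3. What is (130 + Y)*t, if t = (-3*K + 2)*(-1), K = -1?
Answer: -590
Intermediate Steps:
Y = -12 (Y = -15 + 3 = -12)
t = -5 (t = (-3*(-1) + 2)*(-1) = (3 + 2)*(-1) = 5*(-1) = -5)
(130 + Y)*t = (130 - 12)*(-5) = 118*(-5) = -590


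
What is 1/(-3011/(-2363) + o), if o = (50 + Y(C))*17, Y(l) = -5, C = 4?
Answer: 2363/1810706 ≈ 0.0013050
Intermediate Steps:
o = 765 (o = (50 - 5)*17 = 45*17 = 765)
1/(-3011/(-2363) + o) = 1/(-3011/(-2363) + 765) = 1/(-3011*(-1/2363) + 765) = 1/(3011/2363 + 765) = 1/(1810706/2363) = 2363/1810706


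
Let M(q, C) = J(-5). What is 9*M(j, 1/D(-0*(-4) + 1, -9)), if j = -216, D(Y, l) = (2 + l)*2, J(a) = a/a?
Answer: 9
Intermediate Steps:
J(a) = 1
D(Y, l) = 4 + 2*l
M(q, C) = 1
9*M(j, 1/D(-0*(-4) + 1, -9)) = 9*1 = 9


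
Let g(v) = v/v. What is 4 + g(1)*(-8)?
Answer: -4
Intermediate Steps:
g(v) = 1
4 + g(1)*(-8) = 4 + 1*(-8) = 4 - 8 = -4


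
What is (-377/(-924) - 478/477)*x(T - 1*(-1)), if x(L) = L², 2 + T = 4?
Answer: -87281/16324 ≈ -5.3468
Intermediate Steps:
T = 2 (T = -2 + 4 = 2)
(-377/(-924) - 478/477)*x(T - 1*(-1)) = (-377/(-924) - 478/477)*(2 - 1*(-1))² = (-377*(-1/924) - 478*1/477)*(2 + 1)² = (377/924 - 478/477)*3² = -87281/146916*9 = -87281/16324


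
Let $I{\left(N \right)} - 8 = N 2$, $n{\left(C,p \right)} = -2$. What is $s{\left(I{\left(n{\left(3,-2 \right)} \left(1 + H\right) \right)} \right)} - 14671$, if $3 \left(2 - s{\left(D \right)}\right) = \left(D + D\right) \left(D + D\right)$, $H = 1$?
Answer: $-14669$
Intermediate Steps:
$I{\left(N \right)} = 8 + 2 N$ ($I{\left(N \right)} = 8 + N 2 = 8 + 2 N$)
$s{\left(D \right)} = 2 - \frac{4 D^{2}}{3}$ ($s{\left(D \right)} = 2 - \frac{\left(D + D\right) \left(D + D\right)}{3} = 2 - \frac{2 D 2 D}{3} = 2 - \frac{4 D^{2}}{3}$)
$s{\left(I{\left(n{\left(3,-2 \right)} \left(1 + H\right) \right)} \right)} - 14671 = \left(2 - \frac{4 \left(8 + 2 \left(- 2 \left(1 + 1\right)\right)\right)^{2}}{3}\right) - 14671 = \left(2 - \frac{4 \left(8 + 2 \left(\left(-2\right) 2\right)\right)^{2}}{3}\right) - 14671 = \left(2 - \frac{4 \left(8 + 2 \left(-4\right)\right)^{2}}{3}\right) - 14671 = \left(2 - \frac{4 \left(8 - 8\right)^{2}}{3}\right) - 14671 = \left(2 - \frac{4 \cdot 0^{2}}{3}\right) - 14671 = \left(2 - 0\right) - 14671 = \left(2 + 0\right) - 14671 = 2 - 14671 = -14669$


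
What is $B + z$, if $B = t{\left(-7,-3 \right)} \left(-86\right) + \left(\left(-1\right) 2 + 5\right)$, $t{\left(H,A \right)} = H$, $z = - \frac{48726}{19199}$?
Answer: $\frac{11566669}{19199} \approx 602.46$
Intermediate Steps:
$z = - \frac{48726}{19199}$ ($z = \left(-48726\right) \frac{1}{19199} = - \frac{48726}{19199} \approx -2.5379$)
$B = 605$ ($B = \left(-7\right) \left(-86\right) + \left(\left(-1\right) 2 + 5\right) = 602 + \left(-2 + 5\right) = 602 + 3 = 605$)
$B + z = 605 - \frac{48726}{19199} = \frac{11566669}{19199}$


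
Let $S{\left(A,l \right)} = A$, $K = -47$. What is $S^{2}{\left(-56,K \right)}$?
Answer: $3136$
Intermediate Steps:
$S^{2}{\left(-56,K \right)} = \left(-56\right)^{2} = 3136$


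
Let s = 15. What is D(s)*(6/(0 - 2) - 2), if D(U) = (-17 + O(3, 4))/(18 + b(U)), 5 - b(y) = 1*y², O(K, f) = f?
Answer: -65/202 ≈ -0.32178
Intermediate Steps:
b(y) = 5 - y²
D(U) = -13/(23 - U²) (D(U) = (-17 + 4)/(18 + (5 - U²)) = -13/(23 - U²))
D(s)*(6/(0 - 2) - 2) = (13/(-23 + 15²))*(6/(0 - 2) - 2) = (13/(-23 + 225))*(6/(-2) - 2) = (13/202)*(6*(-½) - 2) = (13*(1/202))*(-3 - 2) = (13/202)*(-5) = -65/202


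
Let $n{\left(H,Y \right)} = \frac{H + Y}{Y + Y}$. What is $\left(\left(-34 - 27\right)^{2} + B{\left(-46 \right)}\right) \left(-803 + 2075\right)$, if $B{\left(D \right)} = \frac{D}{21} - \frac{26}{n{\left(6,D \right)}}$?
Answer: $\frac{162899104}{35} \approx 4.6543 \cdot 10^{6}$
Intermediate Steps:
$n{\left(H,Y \right)} = \frac{H + Y}{2 Y}$
$B{\left(D \right)} = \frac{D}{21} - \frac{52 D}{6 + D}$ ($B{\left(D \right)} = \frac{D}{21} - \frac{26}{\frac{1}{2} \frac{1}{D} \left(6 + D\right)} = D \frac{1}{21} - 26 \frac{2 D}{6 + D} = \frac{D}{21} - \frac{52 D}{6 + D}$)
$\left(\left(-34 - 27\right)^{2} + B{\left(-46 \right)}\right) \left(-803 + 2075\right) = \left(\left(-34 - 27\right)^{2} + \frac{1}{21} \left(-46\right) \frac{1}{6 - 46} \left(-1086 - 46\right)\right) \left(-803 + 2075\right) = \left(\left(-61\right)^{2} + \frac{1}{21} \left(-46\right) \frac{1}{-40} \left(-1132\right)\right) 1272 = \left(3721 + \frac{1}{21} \left(-46\right) \left(- \frac{1}{40}\right) \left(-1132\right)\right) 1272 = \left(3721 - \frac{6509}{105}\right) 1272 = \frac{384196}{105} \cdot 1272 = \frac{162899104}{35}$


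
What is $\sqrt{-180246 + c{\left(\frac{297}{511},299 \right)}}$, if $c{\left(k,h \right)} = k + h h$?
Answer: $\frac{i \sqrt{23721385478}}{511} \approx 301.4 i$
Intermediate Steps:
$c{\left(k,h \right)} = k + h^{2}$
$\sqrt{-180246 + c{\left(\frac{297}{511},299 \right)}} = \sqrt{-180246 + \left(\frac{297}{511} + 299^{2}\right)} = \sqrt{-180246 + \left(297 \cdot \frac{1}{511} + 89401\right)} = \sqrt{-180246 + \left(\frac{297}{511} + 89401\right)} = \sqrt{-180246 + \frac{45684208}{511}} = \sqrt{- \frac{46421498}{511}} = \frac{i \sqrt{23721385478}}{511}$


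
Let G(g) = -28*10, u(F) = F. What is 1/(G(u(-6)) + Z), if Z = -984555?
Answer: -1/984835 ≈ -1.0154e-6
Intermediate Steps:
G(g) = -280
1/(G(u(-6)) + Z) = 1/(-280 - 984555) = 1/(-984835) = -1/984835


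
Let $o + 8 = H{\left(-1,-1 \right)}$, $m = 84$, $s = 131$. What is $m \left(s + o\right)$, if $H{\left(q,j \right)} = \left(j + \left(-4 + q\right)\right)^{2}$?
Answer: $13356$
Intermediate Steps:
$H{\left(q,j \right)} = \left(-4 + j + q\right)^{2}$
$o = 28$ ($o = -8 + \left(-4 - 1 - 1\right)^{2} = -8 + \left(-6\right)^{2} = -8 + 36 = 28$)
$m \left(s + o\right) = 84 \left(131 + 28\right) = 84 \cdot 159 = 13356$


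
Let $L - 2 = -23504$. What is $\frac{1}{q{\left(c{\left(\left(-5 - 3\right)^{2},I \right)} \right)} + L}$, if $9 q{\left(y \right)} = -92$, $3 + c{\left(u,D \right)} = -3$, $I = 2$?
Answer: $- \frac{9}{211610} \approx -4.2531 \cdot 10^{-5}$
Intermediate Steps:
$c{\left(u,D \right)} = -6$ ($c{\left(u,D \right)} = -3 - 3 = -6$)
$q{\left(y \right)} = - \frac{92}{9}$ ($q{\left(y \right)} = \frac{1}{9} \left(-92\right) = - \frac{92}{9}$)
$L = -23502$ ($L = 2 - 23504 = -23502$)
$\frac{1}{q{\left(c{\left(\left(-5 - 3\right)^{2},I \right)} \right)} + L} = \frac{1}{- \frac{92}{9} - 23502} = \frac{1}{- \frac{211610}{9}} = - \frac{9}{211610}$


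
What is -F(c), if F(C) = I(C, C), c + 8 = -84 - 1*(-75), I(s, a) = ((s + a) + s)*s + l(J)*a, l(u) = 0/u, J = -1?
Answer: -867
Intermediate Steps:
l(u) = 0
I(s, a) = s*(a + 2*s) (I(s, a) = ((s + a) + s)*s + 0*a = ((a + s) + s)*s + 0 = (a + 2*s)*s + 0 = s*(a + 2*s) + 0 = s*(a + 2*s))
c = -17 (c = -8 + (-84 - 1*(-75)) = -8 + (-84 + 75) = -8 - 9 = -17)
F(C) = 3*C² (F(C) = C*(C + 2*C) = C*(3*C) = 3*C²)
-F(c) = -3*(-17)² = -3*289 = -1*867 = -867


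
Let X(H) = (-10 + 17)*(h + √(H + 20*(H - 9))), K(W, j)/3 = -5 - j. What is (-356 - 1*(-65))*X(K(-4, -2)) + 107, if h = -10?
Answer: 20477 - 6111*I*√41 ≈ 20477.0 - 39130.0*I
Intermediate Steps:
K(W, j) = -15 - 3*j (K(W, j) = 3*(-5 - j) = -15 - 3*j)
X(H) = -70 + 7*√(-180 + 21*H) (X(H) = (-10 + 17)*(-10 + √(H + 20*(H - 9))) = 7*(-10 + √(H + 20*(-9 + H))) = 7*(-10 + √(H + (-180 + 20*H))) = 7*(-10 + √(-180 + 21*H)) = -70 + 7*√(-180 + 21*H))
(-356 - 1*(-65))*X(K(-4, -2)) + 107 = (-356 - 1*(-65))*(-70 + 7*√(-180 + 21*(-15 - 3*(-2)))) + 107 = (-356 + 65)*(-70 + 7*√(-180 + 21*(-15 + 6))) + 107 = -291*(-70 + 7*√(-180 + 21*(-9))) + 107 = -291*(-70 + 7*√(-180 - 189)) + 107 = -291*(-70 + 7*√(-369)) + 107 = -291*(-70 + 7*(3*I*√41)) + 107 = -291*(-70 + 21*I*√41) + 107 = (20370 - 6111*I*√41) + 107 = 20477 - 6111*I*√41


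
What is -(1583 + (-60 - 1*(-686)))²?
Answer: -4879681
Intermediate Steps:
-(1583 + (-60 - 1*(-686)))² = -(1583 + (-60 + 686))² = -(1583 + 626)² = -1*2209² = -1*4879681 = -4879681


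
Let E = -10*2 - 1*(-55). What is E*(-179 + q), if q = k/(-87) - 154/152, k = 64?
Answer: -41828885/6612 ≈ -6326.2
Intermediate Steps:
q = -11563/6612 (q = 64/(-87) - 154/152 = 64*(-1/87) - 154*1/152 = -64/87 - 77/76 = -11563/6612 ≈ -1.7488)
E = 35 (E = -20 + 55 = 35)
E*(-179 + q) = 35*(-179 - 11563/6612) = 35*(-1195111/6612) = -41828885/6612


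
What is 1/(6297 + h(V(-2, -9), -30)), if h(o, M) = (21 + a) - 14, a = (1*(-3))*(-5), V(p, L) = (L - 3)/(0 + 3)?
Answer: 1/6319 ≈ 0.00015825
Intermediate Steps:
V(p, L) = -1 + L/3 (V(p, L) = (-3 + L)/3 = (-3 + L)*(⅓) = -1 + L/3)
a = 15 (a = -3*(-5) = 15)
h(o, M) = 22 (h(o, M) = (21 + 15) - 14 = 36 - 14 = 22)
1/(6297 + h(V(-2, -9), -30)) = 1/(6297 + 22) = 1/6319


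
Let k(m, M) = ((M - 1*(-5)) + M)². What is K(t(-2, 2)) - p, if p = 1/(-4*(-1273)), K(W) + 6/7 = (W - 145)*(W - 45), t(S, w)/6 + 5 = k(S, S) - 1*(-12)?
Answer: -10402963/35644 ≈ -291.86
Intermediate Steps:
k(m, M) = (5 + 2*M)² (k(m, M) = ((M + 5) + M)² = ((5 + M) + M)² = (5 + 2*M)²)
t(S, w) = 42 + 6*(5 + 2*S)² (t(S, w) = -30 + 6*((5 + 2*S)² - 1*(-12)) = -30 + 6*((5 + 2*S)² + 12) = -30 + 6*(12 + (5 + 2*S)²) = -30 + (72 + 6*(5 + 2*S)²) = 42 + 6*(5 + 2*S)²)
K(W) = -6/7 + (-145 + W)*(-45 + W) (K(W) = -6/7 + (W - 145)*(W - 45) = -6/7 + (-145 + W)*(-45 + W))
p = 1/5092 ≈ 0.00019639
K(t(-2, 2)) - p = (45669/7 + (42 + 6*(5 + 2*(-2))²)² - 190*(42 + 6*(5 + 2*(-2))²)) - 1*1/5092 = (45669/7 + (42 + 6*(5 - 4)²)² - 190*(42 + 6*(5 - 4)²)) - 1/5092 = (45669/7 + (42 + 6*1²)² - 190*(42 + 6*1²)) - 1/5092 = (45669/7 + (42 + 6*1)² - 190*(42 + 6*1)) - 1/5092 = (45669/7 + (42 + 6)² - 190*(42 + 6)) - 1/5092 = (45669/7 + 48² - 190*48) - 1/5092 = (45669/7 + 2304 - 9120) - 1/5092 = -2043/7 - 1/5092 = -10402963/35644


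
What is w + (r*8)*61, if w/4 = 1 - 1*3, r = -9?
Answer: -4400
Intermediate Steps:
w = -8 (w = 4*(1 - 1*3) = 4*(1 - 3) = 4*(-2) = -8)
w + (r*8)*61 = -8 - 9*8*61 = -8 - 72*61 = -8 - 4392 = -4400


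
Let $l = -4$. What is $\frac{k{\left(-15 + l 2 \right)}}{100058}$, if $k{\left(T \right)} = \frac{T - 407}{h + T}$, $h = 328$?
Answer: $- \frac{43}{3051769} \approx -1.409 \cdot 10^{-5}$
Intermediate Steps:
$k{\left(T \right)} = \frac{-407 + T}{328 + T}$ ($k{\left(T \right)} = \frac{T - 407}{328 + T} = \frac{-407 + T}{328 + T}$)
$\frac{k{\left(-15 + l 2 \right)}}{100058} = \frac{\frac{1}{328 - 23} \left(-407 - 23\right)}{100058} = \frac{-407 - 23}{328 - 23} \cdot \frac{1}{100058} = \frac{1}{305} \left(-430\right) \frac{1}{100058} = \left(- \frac{86}{61}\right) \frac{1}{100058} = - \frac{43}{3051769}$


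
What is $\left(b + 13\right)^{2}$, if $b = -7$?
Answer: $36$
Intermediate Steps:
$\left(b + 13\right)^{2} = \left(-7 + 13\right)^{2} = 6^{2} = 36$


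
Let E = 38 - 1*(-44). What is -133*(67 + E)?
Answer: -19817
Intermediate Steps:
E = 82 (E = 38 + 44 = 82)
-133*(67 + E) = -133*(67 + 82) = -133*149 = -19817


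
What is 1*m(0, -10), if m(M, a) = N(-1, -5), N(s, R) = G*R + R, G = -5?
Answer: 20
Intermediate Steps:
N(s, R) = -4*R (N(s, R) = -5*R + R = -4*R)
m(M, a) = 20 (m(M, a) = -4*(-5) = 20)
1*m(0, -10) = 1*20 = 20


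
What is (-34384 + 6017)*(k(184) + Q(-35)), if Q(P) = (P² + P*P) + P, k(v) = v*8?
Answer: -110262529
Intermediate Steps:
k(v) = 8*v
Q(P) = P + 2*P² (Q(P) = (P² + P²) + P = 2*P² + P = P + 2*P²)
(-34384 + 6017)*(k(184) + Q(-35)) = (-34384 + 6017)*(8*184 - 35*(1 + 2*(-35))) = -28367*(1472 - 35*(1 - 70)) = -28367*(1472 - 35*(-69)) = -28367*(1472 + 2415) = -28367*3887 = -110262529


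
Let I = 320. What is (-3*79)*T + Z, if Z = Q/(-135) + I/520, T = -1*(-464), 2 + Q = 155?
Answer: -21443861/195 ≈ -1.0997e+5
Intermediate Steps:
Q = 153 (Q = -2 + 155 = 153)
T = 464
Z = -101/195 (Z = 153/(-135) + 320/520 = 153*(-1/135) + 320*(1/520) = -17/15 + 8/13 = -101/195 ≈ -0.51795)
(-3*79)*T + Z = -3*79*464 - 101/195 = -237*464 - 101/195 = -109968 - 101/195 = -21443861/195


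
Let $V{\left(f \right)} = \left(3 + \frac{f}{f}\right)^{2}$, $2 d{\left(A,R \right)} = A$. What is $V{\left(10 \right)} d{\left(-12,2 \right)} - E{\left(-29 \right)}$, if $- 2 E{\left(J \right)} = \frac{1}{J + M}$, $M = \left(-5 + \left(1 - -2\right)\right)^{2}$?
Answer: $- \frac{4801}{50} \approx -96.02$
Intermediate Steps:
$d{\left(A,R \right)} = \frac{A}{2}$
$M = 4$ ($M = \left(-5 + \left(1 + 2\right)\right)^{2} = \left(-5 + 3\right)^{2} = \left(-2\right)^{2} = 4$)
$V{\left(f \right)} = 16$ ($V{\left(f \right)} = \left(3 + 1\right)^{2} = 4^{2} = 16$)
$E{\left(J \right)} = - \frac{1}{2 \left(4 + J\right)}$ ($E{\left(J \right)} = - \frac{1}{2 \left(J + 4\right)} = - \frac{1}{2 \left(4 + J\right)}$)
$V{\left(10 \right)} d{\left(-12,2 \right)} - E{\left(-29 \right)} = 16 \cdot \frac{1}{2} \left(-12\right) - - \frac{1}{8 + 2 \left(-29\right)} = 16 \left(-6\right) - - \frac{1}{8 - 58} = -96 - - \frac{1}{-50} = -96 - \left(-1\right) \left(- \frac{1}{50}\right) = -96 - \frac{1}{50} = - \frac{4801}{50}$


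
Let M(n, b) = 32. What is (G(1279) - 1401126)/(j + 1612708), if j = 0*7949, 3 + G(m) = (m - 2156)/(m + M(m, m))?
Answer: -459220249/528565047 ≈ -0.86881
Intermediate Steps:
G(m) = -3 + (-2156 + m)/(32 + m) (G(m) = -3 + (m - 2156)/(m + 32) = -3 + (-2156 + m)/(32 + m))
j = 0
(G(1279) - 1401126)/(j + 1612708) = (2*(-1126 - 1*1279)/(32 + 1279) - 1401126)/(0 + 1612708) = (2*(-1126 - 1279)/1311 - 1401126)/1612708 = (2*(1/1311)*(-2405) - 1401126)*(1/1612708) = (-4810/1311 - 1401126)*(1/1612708) = -1836880996/1311*1/1612708 = -459220249/528565047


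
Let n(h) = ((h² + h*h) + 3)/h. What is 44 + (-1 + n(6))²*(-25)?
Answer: -13049/4 ≈ -3262.3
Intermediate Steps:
n(h) = (3 + 2*h²)/h (n(h) = ((h² + h²) + 3)/h = (2*h² + 3)/h = (3 + 2*h²)/h)
44 + (-1 + n(6))²*(-25) = 44 + (-1 + (2*6 + 3/6))²*(-25) = 44 + (-1 + (12 + 3*(⅙)))²*(-25) = 44 + (-1 + (12 + ½))²*(-25) = 44 + (-1 + 25/2)²*(-25) = 44 + (23/2)²*(-25) = 44 + (529/4)*(-25) = 44 - 13225/4 = -13049/4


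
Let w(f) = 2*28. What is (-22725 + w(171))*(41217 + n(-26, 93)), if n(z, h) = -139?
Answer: -931197182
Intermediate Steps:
w(f) = 56
(-22725 + w(171))*(41217 + n(-26, 93)) = (-22725 + 56)*(41217 - 139) = -22669*41078 = -931197182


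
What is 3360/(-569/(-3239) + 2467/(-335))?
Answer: -1822909200/3899999 ≈ -467.41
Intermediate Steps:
3360/(-569/(-3239) + 2467/(-335)) = 3360/(-569*(-1/3239) + 2467*(-1/335)) = 3360/(569/3239 - 2467/335) = 3360/(-7799998/1085065) = 3360*(-1085065/7799998) = -1822909200/3899999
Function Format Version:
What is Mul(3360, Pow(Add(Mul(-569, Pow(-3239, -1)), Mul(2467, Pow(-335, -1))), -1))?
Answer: Rational(-1822909200, 3899999) ≈ -467.41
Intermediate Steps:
Mul(3360, Pow(Add(Mul(-569, Pow(-3239, -1)), Mul(2467, Pow(-335, -1))), -1)) = Mul(3360, Pow(Add(Mul(-569, Rational(-1, 3239)), Mul(2467, Rational(-1, 335))), -1)) = Mul(3360, Pow(Add(Rational(569, 3239), Rational(-2467, 335)), -1)) = Mul(3360, Pow(Rational(-7799998, 1085065), -1)) = Mul(3360, Rational(-1085065, 7799998)) = Rational(-1822909200, 3899999)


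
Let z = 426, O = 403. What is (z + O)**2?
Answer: 687241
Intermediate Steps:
(z + O)**2 = (426 + 403)**2 = 829**2 = 687241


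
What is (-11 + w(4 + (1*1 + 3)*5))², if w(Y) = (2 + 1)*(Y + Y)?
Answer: 17689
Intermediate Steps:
w(Y) = 6*Y (w(Y) = 3*(2*Y) = 6*Y)
(-11 + w(4 + (1*1 + 3)*5))² = (-11 + 6*(4 + (1*1 + 3)*5))² = (-11 + 6*(4 + (1 + 3)*5))² = (-11 + 6*(4 + 4*5))² = (-11 + 6*(4 + 20))² = (-11 + 6*24)² = (-11 + 144)² = 133² = 17689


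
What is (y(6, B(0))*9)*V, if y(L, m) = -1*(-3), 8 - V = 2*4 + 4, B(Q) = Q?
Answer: -108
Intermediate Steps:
V = -4 (V = 8 - (2*4 + 4) = 8 - (8 + 4) = 8 - 1*12 = 8 - 12 = -4)
y(L, m) = 3
(y(6, B(0))*9)*V = (3*9)*(-4) = 27*(-4) = -108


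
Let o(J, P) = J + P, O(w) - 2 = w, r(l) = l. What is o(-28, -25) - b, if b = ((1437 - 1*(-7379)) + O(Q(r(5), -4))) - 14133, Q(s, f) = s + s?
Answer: 5252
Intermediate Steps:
Q(s, f) = 2*s
O(w) = 2 + w
b = -5305 (b = ((1437 - 1*(-7379)) + (2 + 2*5)) - 14133 = ((1437 + 7379) + (2 + 10)) - 14133 = (8816 + 12) - 14133 = 8828 - 14133 = -5305)
o(-28, -25) - b = (-28 - 25) - 1*(-5305) = -53 + 5305 = 5252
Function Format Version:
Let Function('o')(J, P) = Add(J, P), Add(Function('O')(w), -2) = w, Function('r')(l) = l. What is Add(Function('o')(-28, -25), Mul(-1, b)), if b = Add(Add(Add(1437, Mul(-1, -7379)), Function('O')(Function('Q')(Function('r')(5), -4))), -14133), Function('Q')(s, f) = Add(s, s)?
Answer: 5252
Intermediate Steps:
Function('Q')(s, f) = Mul(2, s)
Function('O')(w) = Add(2, w)
b = -5305 (b = Add(Add(Add(1437, Mul(-1, -7379)), Add(2, Mul(2, 5))), -14133) = Add(Add(Add(1437, 7379), Add(2, 10)), -14133) = Add(Add(8816, 12), -14133) = Add(8828, -14133) = -5305)
Add(Function('o')(-28, -25), Mul(-1, b)) = Add(Add(-28, -25), Mul(-1, -5305)) = Add(-53, 5305) = 5252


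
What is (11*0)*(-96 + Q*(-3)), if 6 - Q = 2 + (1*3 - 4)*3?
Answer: 0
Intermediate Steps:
Q = 7 (Q = 6 - (2 + (1*3 - 4)*3) = 6 - (2 + (3 - 4)*3) = 6 - (2 - 1*3) = 6 - (2 - 3) = 6 - 1*(-1) = 6 + 1 = 7)
(11*0)*(-96 + Q*(-3)) = (11*0)*(-96 + 7*(-3)) = 0*(-96 - 21) = 0*(-117) = 0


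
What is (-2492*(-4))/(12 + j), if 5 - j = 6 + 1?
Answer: 4984/5 ≈ 996.80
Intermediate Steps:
j = -2 (j = 5 - (6 + 1) = 5 - 1*7 = 5 - 7 = -2)
(-2492*(-4))/(12 + j) = (-2492*(-4))/(12 - 2) = 9968/10 = 9968*(⅒) = 4984/5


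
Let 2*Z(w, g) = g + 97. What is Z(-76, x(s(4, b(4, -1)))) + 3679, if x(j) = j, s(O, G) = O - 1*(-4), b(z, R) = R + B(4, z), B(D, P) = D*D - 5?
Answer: 7463/2 ≈ 3731.5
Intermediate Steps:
B(D, P) = -5 + D² (B(D, P) = D² - 5 = -5 + D²)
b(z, R) = 11 + R (b(z, R) = R + (-5 + 4²) = R + (-5 + 16) = R + 11 = 11 + R)
s(O, G) = 4 + O (s(O, G) = O + 4 = 4 + O)
Z(w, g) = 97/2 + g/2 (Z(w, g) = (g + 97)/2 = (97 + g)/2 = 97/2 + g/2)
Z(-76, x(s(4, b(4, -1)))) + 3679 = (97/2 + (4 + 4)/2) + 3679 = (97/2 + (½)*8) + 3679 = (97/2 + 4) + 3679 = 105/2 + 3679 = 7463/2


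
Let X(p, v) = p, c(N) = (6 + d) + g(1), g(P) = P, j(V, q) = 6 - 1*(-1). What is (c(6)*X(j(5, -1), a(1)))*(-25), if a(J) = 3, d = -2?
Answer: -875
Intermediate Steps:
j(V, q) = 7 (j(V, q) = 6 + 1 = 7)
c(N) = 5 (c(N) = (6 - 2) + 1 = 4 + 1 = 5)
(c(6)*X(j(5, -1), a(1)))*(-25) = (5*7)*(-25) = 35*(-25) = -875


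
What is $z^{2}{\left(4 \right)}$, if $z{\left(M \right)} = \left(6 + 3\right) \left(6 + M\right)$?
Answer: $8100$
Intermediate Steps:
$z{\left(M \right)} = 54 + 9 M$ ($z{\left(M \right)} = 9 \left(6 + M\right) = 54 + 9 M$)
$z^{2}{\left(4 \right)} = \left(54 + 9 \cdot 4\right)^{2} = \left(54 + 36\right)^{2} = 90^{2} = 8100$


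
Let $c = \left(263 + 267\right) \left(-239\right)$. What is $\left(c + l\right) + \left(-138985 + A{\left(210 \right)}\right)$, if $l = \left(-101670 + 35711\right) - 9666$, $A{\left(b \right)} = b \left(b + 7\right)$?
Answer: $-295710$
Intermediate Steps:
$A{\left(b \right)} = b \left(7 + b\right)$
$c = -126670$ ($c = 530 \left(-239\right) = -126670$)
$l = -75625$ ($l = -65959 - 9666 = -75625$)
$\left(c + l\right) + \left(-138985 + A{\left(210 \right)}\right) = \left(-126670 - 75625\right) - \left(138985 - 210 \left(7 + 210\right)\right) = -202295 + \left(-138985 + 210 \cdot 217\right) = -202295 + \left(-138985 + 45570\right) = -202295 - 93415 = -295710$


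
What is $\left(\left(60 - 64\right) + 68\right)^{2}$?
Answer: $4096$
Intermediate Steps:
$\left(\left(60 - 64\right) + 68\right)^{2} = \left(-4 + 68\right)^{2} = 64^{2} = 4096$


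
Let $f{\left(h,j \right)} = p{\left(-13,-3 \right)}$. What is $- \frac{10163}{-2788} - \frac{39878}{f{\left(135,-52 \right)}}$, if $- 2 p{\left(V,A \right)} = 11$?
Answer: $\frac{222471521}{30668} \approx 7254.2$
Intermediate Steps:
$p{\left(V,A \right)} = - \frac{11}{2}$ ($p{\left(V,A \right)} = \left(- \frac{1}{2}\right) 11 = - \frac{11}{2}$)
$f{\left(h,j \right)} = - \frac{11}{2}$
$- \frac{10163}{-2788} - \frac{39878}{f{\left(135,-52 \right)}} = - \frac{10163}{-2788} - \frac{39878}{- \frac{11}{2}} = \left(-10163\right) \left(- \frac{1}{2788}\right) - - \frac{79756}{11} = \frac{10163}{2788} + \frac{79756}{11} = \frac{222471521}{30668}$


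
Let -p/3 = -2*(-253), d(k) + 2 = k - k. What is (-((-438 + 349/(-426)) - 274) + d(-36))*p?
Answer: -76610677/71 ≈ -1.0790e+6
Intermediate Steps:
d(k) = -2 (d(k) = -2 + (k - k) = -2 + 0 = -2)
p = -1518 (p = -(-6)*(-253) = -3*506 = -1518)
(-((-438 + 349/(-426)) - 274) + d(-36))*p = (-((-438 + 349/(-426)) - 274) - 2)*(-1518) = (-((-438 + 349*(-1/426)) - 274) - 2)*(-1518) = (-((-438 - 349/426) - 274) - 2)*(-1518) = (-(-186937/426 - 274) - 2)*(-1518) = (-1*(-303661/426) - 2)*(-1518) = (303661/426 - 2)*(-1518) = (302809/426)*(-1518) = -76610677/71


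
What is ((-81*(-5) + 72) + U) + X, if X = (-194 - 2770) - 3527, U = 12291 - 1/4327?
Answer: 27160578/4327 ≈ 6277.0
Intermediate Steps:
U = 53183156/4327 (U = 12291 - 1*1/4327 = 12291 - 1/4327 = 53183156/4327 ≈ 12291.)
X = -6491 (X = -2964 - 3527 = -6491)
((-81*(-5) + 72) + U) + X = ((-81*(-5) + 72) + 53183156/4327) - 6491 = ((405 + 72) + 53183156/4327) - 6491 = (477 + 53183156/4327) - 6491 = 55247135/4327 - 6491 = 27160578/4327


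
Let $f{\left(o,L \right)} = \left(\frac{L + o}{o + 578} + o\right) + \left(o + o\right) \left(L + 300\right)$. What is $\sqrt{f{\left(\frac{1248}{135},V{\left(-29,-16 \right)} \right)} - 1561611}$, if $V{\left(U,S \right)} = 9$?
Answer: $\frac{i \sqrt{244469055304150730}}{396390} \approx 1247.4 i$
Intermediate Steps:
$f{\left(o,L \right)} = o + \frac{L + o}{578 + o} + 2 o \left(300 + L\right)$ ($f{\left(o,L \right)} = \left(\frac{L + o}{578 + o} + o\right) + 2 o \left(300 + L\right) = \left(o + \frac{L + o}{578 + o}\right) + 2 o \left(300 + L\right) = o + \frac{L + o}{578 + o} + 2 o \left(300 + L\right)$)
$\sqrt{f{\left(\frac{1248}{135},V{\left(-29,-16 \right)} \right)} - 1561611} = \sqrt{\frac{9 + 601 \left(\frac{1248}{135}\right)^{2} + 347379 \cdot \frac{1248}{135} + 2 \cdot 9 \left(\frac{1248}{135}\right)^{2} + 1156 \cdot 9 \cdot \frac{1248}{135}}{578 + \frac{1248}{135}} - 1561611} = \sqrt{\frac{9 + 601 \left(1248 \cdot \frac{1}{135}\right)^{2} + 347379 \cdot 1248 \cdot \frac{1}{135} + 2 \cdot 9 \left(1248 \cdot \frac{1}{135}\right)^{2} + 1156 \cdot 9 \cdot 1248 \cdot \frac{1}{135}}{578 + 1248 \cdot \frac{1}{135}} - 1561611} = \sqrt{\frac{9 + 601 \left(\frac{416}{45}\right)^{2} + 347379 \cdot \frac{416}{45} + 2 \cdot 9 \left(\frac{416}{45}\right)^{2} + 1156 \cdot 9 \cdot \frac{416}{45}}{578 + \frac{416}{45}} - 1561611} = \sqrt{\frac{9 + 601 \cdot \frac{173056}{2025} + \frac{48169888}{15} + 2 \cdot 9 \cdot \frac{173056}{2025} + \frac{480896}{5}}{\frac{26426}{45}} - 1561611} = \sqrt{\frac{45 \left(9 + \frac{104006656}{2025} + \frac{48169888}{15} + \frac{346112}{225} + \frac{480896}{5}\right)}{26426} - 1561611} = \sqrt{\frac{45}{26426} \cdot \frac{6804837649}{2025} - 1561611} = \sqrt{\frac{6804837649}{1189170} - 1561611} = \sqrt{- \frac{1850216115221}{1189170}} = \frac{i \sqrt{244469055304150730}}{396390}$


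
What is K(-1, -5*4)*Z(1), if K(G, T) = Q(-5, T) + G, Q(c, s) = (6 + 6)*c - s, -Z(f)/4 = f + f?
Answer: 328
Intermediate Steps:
Z(f) = -8*f (Z(f) = -4*(f + f) = -8*f)
Q(c, s) = -s + 12*c (Q(c, s) = 12*c - s = -s + 12*c)
K(G, T) = -60 + G - T (K(G, T) = (-T + 12*(-5)) + G = (-T - 60) + G = (-60 - T) + G = -60 + G - T)
K(-1, -5*4)*Z(1) = (-60 - 1 - (-5)*4)*(-8*1) = (-60 - 1 - 1*(-20))*(-8) = (-60 - 1 + 20)*(-8) = -41*(-8) = 328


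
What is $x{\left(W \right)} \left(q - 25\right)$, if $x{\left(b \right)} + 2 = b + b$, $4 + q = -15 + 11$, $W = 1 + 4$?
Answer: $-264$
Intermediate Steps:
$W = 5$
$q = -8$ ($q = -4 + \left(-15 + 11\right) = -4 - 4 = -8$)
$x{\left(b \right)} = -2 + 2 b$ ($x{\left(b \right)} = -2 + \left(b + b\right) = -2 + 2 b$)
$x{\left(W \right)} \left(q - 25\right) = \left(-2 + 2 \cdot 5\right) \left(-8 - 25\right) = \left(-2 + 10\right) \left(-33\right) = 8 \left(-33\right) = -264$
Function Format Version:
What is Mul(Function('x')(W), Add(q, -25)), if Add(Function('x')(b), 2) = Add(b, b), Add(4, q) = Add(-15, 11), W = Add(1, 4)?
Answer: -264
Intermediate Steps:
W = 5
q = -8 (q = Add(-4, Add(-15, 11)) = Add(-4, -4) = -8)
Function('x')(b) = Add(-2, Mul(2, b)) (Function('x')(b) = Add(-2, Add(b, b)) = Add(-2, Mul(2, b)))
Mul(Function('x')(W), Add(q, -25)) = Mul(Add(-2, Mul(2, 5)), Add(-8, -25)) = Mul(Add(-2, 10), -33) = Mul(8, -33) = -264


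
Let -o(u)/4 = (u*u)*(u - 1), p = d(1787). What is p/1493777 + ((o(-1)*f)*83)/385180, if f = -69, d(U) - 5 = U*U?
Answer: 290396227572/143843256215 ≈ 2.0188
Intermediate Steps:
d(U) = 5 + U² (d(U) = 5 + U*U = 5 + U²)
p = 3193374 (p = 5 + 1787² = 5 + 3193369 = 3193374)
o(u) = -4*u²*(-1 + u) (o(u) = -4*u*u*(u - 1) = -4*u²*(-1 + u))
p/1493777 + ((o(-1)*f)*83)/385180 = 3193374/1493777 + (((4*(-1)²*(1 - 1*(-1)))*(-69))*83)/385180 = 3193374*(1/1493777) + (((4*1*(1 + 1))*(-69))*83)*(1/385180) = 3193374/1493777 + (((4*1*2)*(-69))*83)*(1/385180) = 3193374/1493777 + ((8*(-69))*83)*(1/385180) = 3193374/1493777 - 552*83*(1/385180) = 3193374/1493777 - 45816*1/385180 = 3193374/1493777 - 11454/96295 = 290396227572/143843256215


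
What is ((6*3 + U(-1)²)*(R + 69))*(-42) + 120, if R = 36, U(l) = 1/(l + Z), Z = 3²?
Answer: -2538525/32 ≈ -79329.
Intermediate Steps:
Z = 9
U(l) = 1/(9 + l) (U(l) = 1/(l + 9) = 1/(9 + l))
((6*3 + U(-1)²)*(R + 69))*(-42) + 120 = ((6*3 + (1/(9 - 1))²)*(36 + 69))*(-42) + 120 = ((18 + (1/8)²)*105)*(-42) + 120 = ((18 + (⅛)²)*105)*(-42) + 120 = ((18 + 1/64)*105)*(-42) + 120 = ((1153/64)*105)*(-42) + 120 = (121065/64)*(-42) + 120 = -2542365/32 + 120 = -2538525/32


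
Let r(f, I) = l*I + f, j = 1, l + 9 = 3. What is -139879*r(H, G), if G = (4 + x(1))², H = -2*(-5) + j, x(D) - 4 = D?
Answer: 66442525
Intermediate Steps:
l = -6 (l = -9 + 3 = -6)
x(D) = 4 + D
H = 11 (H = -2*(-5) + 1 = 10 + 1 = 11)
G = 81 (G = (4 + (4 + 1))² = (4 + 5)² = 9² = 81)
r(f, I) = f - 6*I (r(f, I) = -6*I + f = f - 6*I)
-139879*r(H, G) = -139879*(11 - 6*81) = -139879*(11 - 486) = -139879*(-475) = 66442525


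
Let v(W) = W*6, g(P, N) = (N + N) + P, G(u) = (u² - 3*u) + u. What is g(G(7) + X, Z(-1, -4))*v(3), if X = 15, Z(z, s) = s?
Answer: 756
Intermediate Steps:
G(u) = u² - 2*u
g(P, N) = P + 2*N (g(P, N) = 2*N + P = P + 2*N)
v(W) = 6*W
g(G(7) + X, Z(-1, -4))*v(3) = ((7*(-2 + 7) + 15) + 2*(-4))*(6*3) = ((7*5 + 15) - 8)*18 = ((35 + 15) - 8)*18 = (50 - 8)*18 = 42*18 = 756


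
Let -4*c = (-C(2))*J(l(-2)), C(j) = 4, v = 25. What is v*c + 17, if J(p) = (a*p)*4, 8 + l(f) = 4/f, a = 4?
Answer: -3983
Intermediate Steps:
l(f) = -8 + 4/f
J(p) = 16*p (J(p) = (4*p)*4 = 16*p)
c = -160 (c = -(-1*4)*16*(-8 + 4/(-2))/4 = -(-1)*16*(-8 + 4*(-½)) = -(-1)*16*(-8 - 2) = -(-1)*16*(-10) = -(-1)*(-160) = -¼*640 = -160)
v*c + 17 = 25*(-160) + 17 = -4000 + 17 = -3983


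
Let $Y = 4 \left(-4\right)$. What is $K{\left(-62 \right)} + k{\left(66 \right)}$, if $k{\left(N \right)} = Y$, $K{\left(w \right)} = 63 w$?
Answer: $-3922$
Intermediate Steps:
$Y = -16$
$k{\left(N \right)} = -16$
$K{\left(-62 \right)} + k{\left(66 \right)} = 63 \left(-62\right) - 16 = -3906 - 16 = -3922$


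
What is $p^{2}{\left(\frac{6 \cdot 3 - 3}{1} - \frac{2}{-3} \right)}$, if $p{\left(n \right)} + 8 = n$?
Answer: $\frac{529}{9} \approx 58.778$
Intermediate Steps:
$p{\left(n \right)} = -8 + n$
$p^{2}{\left(\frac{6 \cdot 3 - 3}{1} - \frac{2}{-3} \right)} = \left(-8 - \left(- \frac{2}{3} - \frac{6 \cdot 3 - 3}{1}\right)\right)^{2} = \left(-8 - \left(- \frac{2}{3} - \left(18 - 3\right) 1\right)\right)^{2} = \left(-8 + \left(15 \cdot 1 + \frac{2}{3}\right)\right)^{2} = \left(-8 + \left(15 + \frac{2}{3}\right)\right)^{2} = \left(-8 + \frac{47}{3}\right)^{2} = \left(\frac{23}{3}\right)^{2} = \frac{529}{9}$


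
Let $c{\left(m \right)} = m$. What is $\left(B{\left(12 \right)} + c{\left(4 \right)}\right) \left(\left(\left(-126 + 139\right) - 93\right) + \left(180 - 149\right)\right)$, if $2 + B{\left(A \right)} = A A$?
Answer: $-7154$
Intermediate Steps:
$B{\left(A \right)} = -2 + A^{2}$ ($B{\left(A \right)} = -2 + A A = -2 + A^{2}$)
$\left(B{\left(12 \right)} + c{\left(4 \right)}\right) \left(\left(\left(-126 + 139\right) - 93\right) + \left(180 - 149\right)\right) = \left(\left(-2 + 12^{2}\right) + 4\right) \left(\left(\left(-126 + 139\right) - 93\right) + \left(180 - 149\right)\right) = \left(\left(-2 + 144\right) + 4\right) \left(\left(13 - 93\right) + \left(180 - 149\right)\right) = \left(142 + 4\right) \left(-80 + 31\right) = 146 \left(-49\right) = -7154$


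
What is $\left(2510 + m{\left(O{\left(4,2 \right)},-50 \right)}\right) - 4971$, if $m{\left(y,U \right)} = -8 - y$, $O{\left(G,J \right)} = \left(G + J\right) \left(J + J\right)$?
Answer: $-2493$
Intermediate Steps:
$O{\left(G,J \right)} = 2 J \left(G + J\right)$ ($O{\left(G,J \right)} = \left(G + J\right) 2 J = 2 J \left(G + J\right)$)
$\left(2510 + m{\left(O{\left(4,2 \right)},-50 \right)}\right) - 4971 = \left(2510 - \left(8 + 2 \cdot 2 \left(4 + 2\right)\right)\right) - 4971 = \left(2510 - \left(8 + 2 \cdot 2 \cdot 6\right)\right) - 4971 = \left(2510 - 32\right) - 4971 = 2478 - 4971 = -2493$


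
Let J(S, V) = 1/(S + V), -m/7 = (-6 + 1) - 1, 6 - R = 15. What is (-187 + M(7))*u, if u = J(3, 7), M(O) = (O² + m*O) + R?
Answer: 147/10 ≈ 14.700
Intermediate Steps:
R = -9 (R = 6 - 1*15 = 6 - 15 = -9)
m = 42 (m = -7*((-6 + 1) - 1) = -7*(-5 - 1) = -7*(-6) = 42)
M(O) = -9 + O² + 42*O (M(O) = (O² + 42*O) - 9 = -9 + O² + 42*O)
u = ⅒ (u = 1/(3 + 7) = 1/10 = ⅒ ≈ 0.10000)
(-187 + M(7))*u = (-187 + (-9 + 7² + 42*7))*(⅒) = (-187 + (-9 + 49 + 294))*(⅒) = (-187 + 334)*(⅒) = 147*(⅒) = 147/10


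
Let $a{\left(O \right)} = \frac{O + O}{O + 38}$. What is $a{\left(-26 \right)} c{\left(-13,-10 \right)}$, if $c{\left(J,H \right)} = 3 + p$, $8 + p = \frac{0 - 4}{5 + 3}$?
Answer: $\frac{143}{6} \approx 23.833$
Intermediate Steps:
$p = - \frac{17}{2}$ ($p = -8 + \frac{0 - 4}{5 + 3} = -8 - \frac{4}{8} = -8 - \frac{1}{2} = - \frac{17}{2} \approx -8.5$)
$a{\left(O \right)} = \frac{2 O}{38 + O}$
$c{\left(J,H \right)} = - \frac{11}{2}$ ($c{\left(J,H \right)} = 3 - \frac{17}{2} = - \frac{11}{2}$)
$a{\left(-26 \right)} c{\left(-13,-10 \right)} = 2 \left(-26\right) \frac{1}{38 - 26} \left(- \frac{11}{2}\right) = 2 \left(-26\right) \frac{1}{12} \left(- \frac{11}{2}\right) = \left(- \frac{13}{3}\right) \left(- \frac{11}{2}\right) = \frac{143}{6}$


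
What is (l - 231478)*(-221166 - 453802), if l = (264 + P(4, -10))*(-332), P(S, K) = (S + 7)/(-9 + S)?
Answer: 1074534206704/5 ≈ 2.1491e+11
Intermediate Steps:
P(S, K) = (7 + S)/(-9 + S)
l = -434588/5 (l = (264 + (7 + 4)/(-9 + 4))*(-332) = (264 + 11/(-5))*(-332) = (264 - 1/5*11)*(-332) = (264 - 11/5)*(-332) = (1309/5)*(-332) = -434588/5 ≈ -86918.)
(l - 231478)*(-221166 - 453802) = (-434588/5 - 231478)*(-221166 - 453802) = -1591978/5*(-674968) = 1074534206704/5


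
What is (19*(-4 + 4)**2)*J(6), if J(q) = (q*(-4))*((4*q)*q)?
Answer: 0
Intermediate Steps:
J(q) = -16*q**3 (J(q) = (-4*q)*(4*q**2) = -16*q**3)
(19*(-4 + 4)**2)*J(6) = (19*(-4 + 4)**2)*(-16*6**3) = (19*0**2)*(-16*216) = (19*0)*(-3456) = 0*(-3456) = 0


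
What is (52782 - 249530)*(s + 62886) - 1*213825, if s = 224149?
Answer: -56473776005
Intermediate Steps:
(52782 - 249530)*(s + 62886) - 1*213825 = (52782 - 249530)*(224149 + 62886) - 1*213825 = -196748*287035 - 213825 = -56473562180 - 213825 = -56473776005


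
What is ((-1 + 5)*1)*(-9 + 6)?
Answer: -12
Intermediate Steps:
((-1 + 5)*1)*(-9 + 6) = (4*1)*(-3) = 4*(-3) = -12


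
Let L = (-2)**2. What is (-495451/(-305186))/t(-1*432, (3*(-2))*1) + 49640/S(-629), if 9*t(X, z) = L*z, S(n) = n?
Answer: -7184140021/90335056 ≈ -79.528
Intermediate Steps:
L = 4
t(X, z) = 4*z/9 (t(X, z) = (4*z)/9 = 4*z/9)
(-495451/(-305186))/t(-1*432, (3*(-2))*1) + 49640/S(-629) = (-495451/(-305186))/((4*((3*(-2))*1)/9)) + 49640/(-629) = (-495451*(-1/305186))/((4*(-6*1)/9)) + 49640*(-1/629) = 495451/(305186*(((4/9)*(-6)))) - 2920/37 = 495451/(305186*(-8/3)) - 2920/37 = (495451/305186)*(-3/8) - 2920/37 = -1486353/2441488 - 2920/37 = -7184140021/90335056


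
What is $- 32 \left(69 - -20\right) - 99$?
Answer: $-2947$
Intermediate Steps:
$- 32 \left(69 - -20\right) - 99 = - 32 \left(69 + 20\right) - 99 = \left(-32\right) 89 - 99 = -2848 - 99 = -2947$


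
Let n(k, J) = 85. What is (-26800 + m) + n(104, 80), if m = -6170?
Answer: -32885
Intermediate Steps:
(-26800 + m) + n(104, 80) = (-26800 - 6170) + 85 = -32970 + 85 = -32885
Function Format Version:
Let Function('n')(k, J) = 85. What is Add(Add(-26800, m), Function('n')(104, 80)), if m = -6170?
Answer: -32885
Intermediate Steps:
Add(Add(-26800, m), Function('n')(104, 80)) = Add(Add(-26800, -6170), 85) = Add(-32970, 85) = -32885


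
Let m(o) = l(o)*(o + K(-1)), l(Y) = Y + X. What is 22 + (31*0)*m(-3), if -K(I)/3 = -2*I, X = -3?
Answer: 22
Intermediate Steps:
K(I) = 6*I (K(I) = -(-6)*I = 6*I)
l(Y) = -3 + Y (l(Y) = Y - 3 = -3 + Y)
m(o) = (-6 + o)*(-3 + o) (m(o) = (-3 + o)*(o + 6*(-1)) = (-3 + o)*(o - 6) = (-3 + o)*(-6 + o) = (-6 + o)*(-3 + o))
22 + (31*0)*m(-3) = 22 + (31*0)*((-6 - 3)*(-3 - 3)) = 22 + 0*(-9*(-6)) = 22 + 0*54 = 22 + 0 = 22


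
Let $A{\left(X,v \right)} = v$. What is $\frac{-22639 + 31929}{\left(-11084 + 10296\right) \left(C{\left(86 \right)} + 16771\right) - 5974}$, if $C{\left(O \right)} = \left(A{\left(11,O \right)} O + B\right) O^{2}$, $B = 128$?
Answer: $- \frac{4645}{21931727337} \approx -2.1179 \cdot 10^{-7}$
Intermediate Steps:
$C{\left(O \right)} = O^{2} \left(128 + O^{2}\right)$ ($C{\left(O \right)} = \left(O O + 128\right) O^{2} = \left(O^{2} + 128\right) O^{2} = \left(128 + O^{2}\right) O^{2} = O^{2} \left(128 + O^{2}\right)$)
$\frac{-22639 + 31929}{\left(-11084 + 10296\right) \left(C{\left(86 \right)} + 16771\right) - 5974} = \frac{-22639 + 31929}{\left(-11084 + 10296\right) \left(86^{2} \left(128 + 86^{2}\right) + 16771\right) - 5974} = \frac{9290}{- 788 \left(7396 \left(128 + 7396\right) + 16771\right) - 5974} = \frac{9290}{- 788 \left(7396 \cdot 7524 + 16771\right) - 5974} = \frac{9290}{- 788 \left(55647504 + 16771\right) - 5974} = \frac{9290}{\left(-788\right) 55664275 - 5974} = \frac{9290}{-43863448700 - 5974} = \frac{9290}{-43863454674} = 9290 \left(- \frac{1}{43863454674}\right) = - \frac{4645}{21931727337}$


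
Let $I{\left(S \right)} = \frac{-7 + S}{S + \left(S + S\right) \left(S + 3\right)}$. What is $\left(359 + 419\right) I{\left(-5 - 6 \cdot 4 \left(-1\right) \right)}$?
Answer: $\frac{3112}{285} \approx 10.919$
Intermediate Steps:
$I{\left(S \right)} = \frac{-7 + S}{S + 2 S \left(3 + S\right)}$
$\left(359 + 419\right) I{\left(-5 - 6 \cdot 4 \left(-1\right) \right)} = \left(359 + 419\right) \frac{-7 - \left(5 + 6 \cdot 4 \left(-1\right)\right)}{\left(-5 - 6 \cdot 4 \left(-1\right)\right) \left(7 + 2 \left(-5 - 6 \cdot 4 \left(-1\right)\right)\right)} = 778 \frac{-7 - \left(5 + 24 \left(-1\right)\right)}{\left(-5 - 24 \left(-1\right)\right) \left(7 + 2 \left(-5 - 24 \left(-1\right)\right)\right)} = 778 \frac{-7 - -19}{\left(-5 - -24\right) \left(7 + 2 \left(-5 - -24\right)\right)} = 778 \frac{-7 + \left(-5 + 24\right)}{\left(-5 + 24\right) \left(7 + 2 \left(-5 + 24\right)\right)} = 778 \frac{-7 + 19}{19 \left(7 + 2 \cdot 19\right)} = 778 \cdot \frac{1}{19} \frac{1}{7 + 38} \cdot 12 = 778 \cdot \frac{1}{19} \cdot \frac{1}{45} \cdot 12 = 778 \cdot \frac{4}{285} = \frac{3112}{285}$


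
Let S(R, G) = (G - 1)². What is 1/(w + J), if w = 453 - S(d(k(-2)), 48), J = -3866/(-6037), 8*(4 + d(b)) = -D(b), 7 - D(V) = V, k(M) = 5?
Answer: -6037/10597106 ≈ -0.00056968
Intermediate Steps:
D(V) = 7 - V
d(b) = -39/8 + b/8 (d(b) = -4 + (-(7 - b))/8 = -4 + (-7 + b)/8 = -4 + (-7/8 + b/8) = -39/8 + b/8)
S(R, G) = (-1 + G)²
J = 3866/6037 (J = -3866*(-1/6037) = 3866/6037 ≈ 0.64038)
w = -1756 (w = 453 - (-1 + 48)² = 453 - 1*47² = 453 - 1*2209 = 453 - 2209 = -1756)
1/(w + J) = 1/(-1756 + 3866/6037) = 1/(-10597106/6037) = -6037/10597106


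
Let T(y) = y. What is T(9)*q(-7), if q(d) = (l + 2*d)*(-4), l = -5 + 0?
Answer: 684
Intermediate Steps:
l = -5
q(d) = 20 - 8*d (q(d) = (-5 + 2*d)*(-4) = 20 - 8*d)
T(9)*q(-7) = 9*(20 - 8*(-7)) = 9*(20 + 56) = 9*76 = 684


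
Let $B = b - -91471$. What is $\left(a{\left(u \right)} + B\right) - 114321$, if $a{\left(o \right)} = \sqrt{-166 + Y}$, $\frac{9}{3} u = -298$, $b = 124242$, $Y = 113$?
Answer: $101392 + i \sqrt{53} \approx 1.0139 \cdot 10^{5} + 7.2801 i$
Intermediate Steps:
$u = - \frac{298}{3}$ ($u = \frac{1}{3} \left(-298\right) = - \frac{298}{3} \approx -99.333$)
$a{\left(o \right)} = i \sqrt{53}$ ($a{\left(o \right)} = \sqrt{-166 + 113} = \sqrt{-53} = i \sqrt{53}$)
$B = 215713$ ($B = 124242 - -91471 = 124242 + 91471 = 215713$)
$\left(a{\left(u \right)} + B\right) - 114321 = \left(i \sqrt{53} + 215713\right) - 114321 = \left(215713 + i \sqrt{53}\right) - 114321 = 101392 + i \sqrt{53}$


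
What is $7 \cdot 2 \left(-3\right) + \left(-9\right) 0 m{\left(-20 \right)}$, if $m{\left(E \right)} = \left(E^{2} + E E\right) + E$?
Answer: $-42$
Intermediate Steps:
$m{\left(E \right)} = E + 2 E^{2}$ ($m{\left(E \right)} = \left(E^{2} + E^{2}\right) + E = 2 E^{2} + E = E + 2 E^{2}$)
$7 \cdot 2 \left(-3\right) + \left(-9\right) 0 m{\left(-20 \right)} = 7 \cdot 2 \left(-3\right) + \left(-9\right) 0 \left(- 20 \left(1 + 2 \left(-20\right)\right)\right) = 14 \left(-3\right) + 0 \left(- 20 \left(1 - 40\right)\right) = -42 + 0 \left(\left(-20\right) \left(-39\right)\right) = -42 + 0 \cdot 780 = -42 + 0 = -42$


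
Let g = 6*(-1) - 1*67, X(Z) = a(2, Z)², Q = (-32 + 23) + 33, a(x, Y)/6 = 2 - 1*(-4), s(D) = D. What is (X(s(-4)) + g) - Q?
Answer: 1199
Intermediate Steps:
a(x, Y) = 36 (a(x, Y) = 6*(2 - 1*(-4)) = 6*(2 + 4) = 6*6 = 36)
Q = 24 (Q = -9 + 33 = 24)
X(Z) = 1296 (X(Z) = 36² = 1296)
g = -73 (g = -6 - 67 = -73)
(X(s(-4)) + g) - Q = (1296 - 73) - 1*24 = 1223 - 24 = 1199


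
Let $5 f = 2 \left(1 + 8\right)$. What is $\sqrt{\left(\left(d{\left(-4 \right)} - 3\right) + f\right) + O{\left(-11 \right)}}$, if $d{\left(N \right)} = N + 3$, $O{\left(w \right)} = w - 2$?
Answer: $\frac{i \sqrt{335}}{5} \approx 3.6606 i$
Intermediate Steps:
$O{\left(w \right)} = -2 + w$ ($O{\left(w \right)} = w - 2 = -2 + w$)
$f = \frac{18}{5}$ ($f = \frac{2 \left(1 + 8\right)}{5} = \frac{2 \cdot 9}{5} = \frac{1}{5} \cdot 18 = \frac{18}{5} \approx 3.6$)
$d{\left(N \right)} = 3 + N$
$\sqrt{\left(\left(d{\left(-4 \right)} - 3\right) + f\right) + O{\left(-11 \right)}} = \sqrt{\left(\left(\left(3 - 4\right) - 3\right) + \frac{18}{5}\right) - 13} = \sqrt{\left(\left(-1 - 3\right) + \frac{18}{5}\right) - 13} = \sqrt{\left(-4 + \frac{18}{5}\right) - 13} = \sqrt{- \frac{2}{5} - 13} = \sqrt{- \frac{67}{5}} = \frac{i \sqrt{335}}{5}$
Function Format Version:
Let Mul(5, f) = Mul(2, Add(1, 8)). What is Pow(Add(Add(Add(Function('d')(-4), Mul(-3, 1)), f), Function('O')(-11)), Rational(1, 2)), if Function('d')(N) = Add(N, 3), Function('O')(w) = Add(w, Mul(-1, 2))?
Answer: Mul(Rational(1, 5), I, Pow(335, Rational(1, 2))) ≈ Mul(3.6606, I)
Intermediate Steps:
Function('O')(w) = Add(-2, w) (Function('O')(w) = Add(w, -2) = Add(-2, w))
f = Rational(18, 5) (f = Mul(Rational(1, 5), Mul(2, Add(1, 8))) = Mul(Rational(1, 5), Mul(2, 9)) = Mul(Rational(1, 5), 18) = Rational(18, 5) ≈ 3.6000)
Function('d')(N) = Add(3, N)
Pow(Add(Add(Add(Function('d')(-4), Mul(-3, 1)), f), Function('O')(-11)), Rational(1, 2)) = Pow(Add(Add(Add(Add(3, -4), Mul(-3, 1)), Rational(18, 5)), Add(-2, -11)), Rational(1, 2)) = Pow(Add(Add(Add(-1, -3), Rational(18, 5)), -13), Rational(1, 2)) = Pow(Add(Add(-4, Rational(18, 5)), -13), Rational(1, 2)) = Pow(Add(Rational(-2, 5), -13), Rational(1, 2)) = Pow(Rational(-67, 5), Rational(1, 2)) = Mul(Rational(1, 5), I, Pow(335, Rational(1, 2)))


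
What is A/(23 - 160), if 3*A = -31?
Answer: 31/411 ≈ 0.075426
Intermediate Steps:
A = -31/3 (A = (1/3)*(-31) = -31/3 ≈ -10.333)
A/(23 - 160) = -31/3/(23 - 160) = -31/3/(-137) = -1/137*(-31/3) = 31/411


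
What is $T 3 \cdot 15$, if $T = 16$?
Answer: $720$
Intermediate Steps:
$T 3 \cdot 15 = 16 \cdot 3 \cdot 15 = 48 \cdot 15 = 720$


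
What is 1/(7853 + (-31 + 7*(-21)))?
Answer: 1/7675 ≈ 0.00013029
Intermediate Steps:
1/(7853 + (-31 + 7*(-21))) = 1/(7853 + (-31 - 147)) = 1/(7853 - 178) = 1/7675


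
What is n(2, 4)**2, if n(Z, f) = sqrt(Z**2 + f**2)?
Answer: 20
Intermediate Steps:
n(2, 4)**2 = (sqrt(2**2 + 4**2))**2 = (sqrt(4 + 16))**2 = (sqrt(20))**2 = (2*sqrt(5))**2 = 20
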